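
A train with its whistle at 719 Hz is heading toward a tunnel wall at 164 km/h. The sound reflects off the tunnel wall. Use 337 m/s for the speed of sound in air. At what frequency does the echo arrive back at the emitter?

164 km/h = 45.56 m/s.
The tunnel wall receives the sound from a moving source: f₁ = f₀ · v/(v − v_e) = 719 × 337/291.44 ≈ 831 Hz.
On the return leg the train is a moving observer: f₂ = f₁ · (v + v_e)/v = 831 × 382.56/337 ≈ 944 Hz.
Equivalently f₂ = f₀ · (v + v_e)/(v − v_e).

944 Hz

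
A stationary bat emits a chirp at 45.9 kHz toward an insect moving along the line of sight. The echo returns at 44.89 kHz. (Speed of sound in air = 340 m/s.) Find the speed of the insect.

3.8 m/s

Double Doppler shift off a moving reflector: f₂ = f₀ · (v + u)/(v − u) (u > 0 toward emitter).
Rearranging, u = v · (f₂ − f₀)/(f₂ + f₀) = 340 × -1.01/90.79 ≈ -3.8 m/s.
So the insect is moving at 3.8 m/s away from the emitter.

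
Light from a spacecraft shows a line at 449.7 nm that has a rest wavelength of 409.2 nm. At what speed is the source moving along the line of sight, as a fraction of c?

0.094

λ'/λ₀ = 1.0990 > 1 (redshift), so the source is receding.
λ'/λ₀ = √((1 + β)/(1 − β)) for a receding source ⇒ β = (r² − 1)/(r² + 1) with r = λ'/λ₀.
β = (1.2077 − 1)/(1.2077 + 1) ≈ 0.094.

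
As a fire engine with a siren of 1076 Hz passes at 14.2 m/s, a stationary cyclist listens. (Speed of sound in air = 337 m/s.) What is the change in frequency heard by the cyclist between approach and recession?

Approaching: f₁ = f · v/(v − v_s) = 1076 × 337/322.8 ≈ 1123.3 Hz.
Receding: f₂ = f · v/(v + v_s) = 1076 × 337/351.2 ≈ 1032.5 Hz.
Drop: f₁ − f₂ = 2f·v·v_s/(v² − v_s²) = 2 × 1076 × 337 × 14.2/(337² − 14.2²) ≈ 90.8 Hz.

90.8 Hz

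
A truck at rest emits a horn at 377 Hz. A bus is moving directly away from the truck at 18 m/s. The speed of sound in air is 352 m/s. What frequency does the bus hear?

358 Hz

Moving observer, stationary source: f' = f · (v − v_o)/v.
f' = 377 × (352 − 18)/352 = 377 × 334/352 ≈ 358 Hz.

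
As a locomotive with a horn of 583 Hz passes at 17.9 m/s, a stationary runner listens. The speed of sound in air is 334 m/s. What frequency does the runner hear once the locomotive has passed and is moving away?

Receding: f₂ = f · v/(v + v_s) = 583 × 334/351.9 ≈ 553 Hz.

553 Hz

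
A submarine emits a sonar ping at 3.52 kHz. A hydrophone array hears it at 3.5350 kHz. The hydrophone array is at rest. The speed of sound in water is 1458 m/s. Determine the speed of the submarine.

6.2 m/s

f' > f, so the submarine is approaching.
f' = f · v/(v − v_s) ⇒ v_s = v · |1 − f/f'|.
v_s = 1458 × |1 − 3.52/3.5350| = 1458 × 0.004243 ≈ 6.2 m/s.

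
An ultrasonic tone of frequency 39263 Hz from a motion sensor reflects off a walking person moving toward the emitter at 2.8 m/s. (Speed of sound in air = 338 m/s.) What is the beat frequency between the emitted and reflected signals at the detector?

At the walking person (a moving observer), f₁ = f₀ · (v + u)/v = 39263 × 340.8/338 ≈ 39588 Hz.
On reflection it acts as a source moving toward the stationary detector: f₂ = f₁ · v/(v − u) = 39588 × 338/335.2 ≈ 39919 Hz.
Equivalently f₂ = f₀ · (v + u)/(v − u).
Beat frequency: |f₂ − f₀| = 2u·f₀/(v − u) = 2 × 2.8 × 39263/335.2 ≈ 656 Hz.

656 Hz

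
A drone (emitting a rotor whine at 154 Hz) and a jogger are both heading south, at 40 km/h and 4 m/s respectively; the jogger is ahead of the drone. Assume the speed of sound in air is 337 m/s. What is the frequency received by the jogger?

40 km/h = 11.11 m/s.
The jogger is ahead, so the drone is moving toward it while the jogger is moving away from the drone.
With source approaching and observer receding, f' = f · (v − v_o)/(v − v_s).
f' = 154 × (337 − 4)/(337 − 11.11) = 154 × 333/325.89 ≈ 157 Hz.

157 Hz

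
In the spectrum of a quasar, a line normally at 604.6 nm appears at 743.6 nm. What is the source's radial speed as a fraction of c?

λ'/λ₀ = 1.2299 > 1 (redshift), so the source is receding.
λ'/λ₀ = √((1 + β)/(1 − β)) for a receding source ⇒ β = (r² − 1)/(r² + 1) with r = λ'/λ₀.
β = (1.5127 − 1)/(1.5127 + 1) ≈ 0.204.

0.204c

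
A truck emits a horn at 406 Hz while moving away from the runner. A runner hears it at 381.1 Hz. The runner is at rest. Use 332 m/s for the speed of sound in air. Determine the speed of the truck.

f' = f · v/(v + v_s) ⇒ v_s = v · |1 − f/f'|.
v_s = 332 × |1 − 406/381.1| = 332 × 0.06534 ≈ 21.7 m/s.

21.7 m/s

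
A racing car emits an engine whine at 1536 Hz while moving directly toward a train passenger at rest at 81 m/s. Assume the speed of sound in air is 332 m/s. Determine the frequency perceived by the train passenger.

2032 Hz

Only the source moves, toward the listener, so f' = f · v/(v − v_s).
f' = 1536 × 332/(332 − 81) = 1536 × 332/251 ≈ 2032 Hz.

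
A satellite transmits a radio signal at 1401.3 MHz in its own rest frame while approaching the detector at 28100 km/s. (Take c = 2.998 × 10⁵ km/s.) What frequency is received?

1539.4 MHz

β = v/c = 28100/299800 = 0.0937.
Relativistic Doppler for frequency: f' = f₀ · √((1 + β)/(1 − β)).
f' = 1401.3 × √(1.0937/0.9063) = 1401.3 × 1.09857 ≈ 1539.4 MHz.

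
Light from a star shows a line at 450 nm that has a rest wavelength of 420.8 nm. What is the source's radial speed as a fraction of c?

λ'/λ₀ = 1.0694 > 1 (redshift), so the source is receding.
λ'/λ₀ = √((1 + β)/(1 − β)) for a receding source ⇒ β = (r² − 1)/(r² + 1) with r = λ'/λ₀.
β = (1.1436 − 1)/(1.1436 + 1) ≈ 0.067.

0.067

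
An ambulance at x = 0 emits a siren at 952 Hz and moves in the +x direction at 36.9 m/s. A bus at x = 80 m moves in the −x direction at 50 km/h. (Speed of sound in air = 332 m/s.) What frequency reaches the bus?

1116 Hz

50 km/h = 13.89 m/s.
The observer lies on the +x side, so the source is heading toward the observer and the observer is heading toward the source.
With source approaching and observer approaching, f' = f · (v + v_o)/(v − v_s).
f' = 952 × (332 + 13.89)/(332 − 36.9) = 952 × 345.89/295.1 ≈ 1116 Hz.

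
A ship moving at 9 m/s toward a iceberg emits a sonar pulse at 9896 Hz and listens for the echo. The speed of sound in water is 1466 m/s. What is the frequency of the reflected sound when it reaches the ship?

10018 Hz

The iceberg receives the sound from a moving source: f₁ = f₀ · v/(v − v_e) = 9896 × 1466/1457 ≈ 9957 Hz.
On the return leg the ship is a moving observer: f₂ = f₁ · (v + v_e)/v = 9957 × 1475/1466 ≈ 10018 Hz.
Equivalently f₂ = f₀ · (v + v_e)/(v − v_e).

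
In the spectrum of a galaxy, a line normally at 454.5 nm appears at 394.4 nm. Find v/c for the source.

0.141c

λ'/λ₀ = 0.8678 < 1 (blueshift), so the source is approaching.
λ'/λ₀ = √((1 − β)/(1 + β)) for an approaching source ⇒ β = (1 − r²)/(1 + r²) with r = λ'/λ₀.
β = (1 − 0.7530)/(1 + 0.7530) ≈ 0.141.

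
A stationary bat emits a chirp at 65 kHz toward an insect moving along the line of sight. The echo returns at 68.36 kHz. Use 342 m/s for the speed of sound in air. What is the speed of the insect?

Double Doppler shift off a moving reflector: f₂ = f₀ · (v + u)/(v − u) (u > 0 toward emitter).
Rearranging, u = v · (f₂ − f₀)/(f₂ + f₀) = 342 × 3.36/133.36 ≈ 8.6 m/s.
So the insect is moving at 8.6 m/s toward the emitter.

8.6 m/s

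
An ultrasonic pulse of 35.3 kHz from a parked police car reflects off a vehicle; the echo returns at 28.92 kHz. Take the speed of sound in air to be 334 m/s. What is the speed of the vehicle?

33 m/s

Double Doppler shift off a moving reflector: f₂ = f₀ · (v + u)/(v − u) (u > 0 toward emitter).
Rearranging, u = v · (f₂ − f₀)/(f₂ + f₀) = 334 × -6.38/64.22 ≈ -33 m/s.
So the vehicle is moving at 33 m/s away from the emitter.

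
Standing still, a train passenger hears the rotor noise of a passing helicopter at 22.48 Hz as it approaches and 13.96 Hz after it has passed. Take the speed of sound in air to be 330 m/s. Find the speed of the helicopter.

f₁/f₂ = (v + v_s)/(v − v_s), so v_s = v · (f₁ − f₂)/(f₁ + f₂).
v_s = 330 × (22.48 − 13.96)/(22.48 + 13.96) = 330 × 8.52/36.44 ≈ 77 m/s.

77 m/s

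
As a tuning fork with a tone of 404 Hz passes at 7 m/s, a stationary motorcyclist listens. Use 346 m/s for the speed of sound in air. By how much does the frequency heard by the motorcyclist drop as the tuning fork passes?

Approaching: f₁ = f · v/(v − v_s) = 404 × 346/339 ≈ 412.3 Hz.
Receding: f₂ = f · v/(v + v_s) = 404 × 346/353 ≈ 396.0 Hz.
Drop: f₁ − f₂ = 2f·v·v_s/(v² − v_s²) = 2 × 404 × 346 × 7/(346² − 7²) ≈ 16.4 Hz.

16.4 Hz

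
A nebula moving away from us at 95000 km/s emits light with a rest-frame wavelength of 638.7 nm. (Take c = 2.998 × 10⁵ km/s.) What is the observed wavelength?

β = v/c = 95000/299800 = 0.3169.
Relativistic Doppler for wavelength: λ' = λ₀ · √((1 + β)/(1 − β)).
λ' = 638.7 × √(1.3169/0.6831) = 638.7 × 1.38843 ≈ 886.8 nm.

886.8 nm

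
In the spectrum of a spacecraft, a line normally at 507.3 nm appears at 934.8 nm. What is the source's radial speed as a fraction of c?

λ'/λ₀ = 1.8427 > 1 (redshift), so the source is receding.
λ'/λ₀ = √((1 + β)/(1 − β)) for a receding source ⇒ β = (r² − 1)/(r² + 1) with r = λ'/λ₀.
β = (3.3955 − 1)/(3.3955 + 1) ≈ 0.545.

0.545c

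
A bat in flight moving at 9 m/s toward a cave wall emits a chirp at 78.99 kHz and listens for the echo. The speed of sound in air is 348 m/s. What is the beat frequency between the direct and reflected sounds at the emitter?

4194 Hz

The cave wall receives the sound from a moving source: f₁ = f₀ · v/(v − v_e) = 78.99 × 348/339 ≈ 81.09 kHz.
On the return leg the bat in flight is a moving observer: f₂ = f₁ · (v + v_e)/v = 81.09 × 357/348 ≈ 83.18 kHz.
Beat against the emitted tone (with f₀ = 78990 Hz): |f₂ − f₀| = 2v_e·f₀/(v − v_e) = 2 × 9 × 78990/339 ≈ 4194 Hz.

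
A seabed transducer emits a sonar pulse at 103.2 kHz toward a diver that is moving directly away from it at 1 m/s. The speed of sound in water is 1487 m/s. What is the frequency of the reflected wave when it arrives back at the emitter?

The diver first receives the wave as a moving observer: f₁ = f₀ · (v − u)/v = 103.2 × (1487 − 1)/1487 ≈ 103.1 kHz.
On reflection it acts as a source moving away from the stationary detector: f₂ = f₁ · v/(v + u) = 103.1 × 1487/1488 ≈ 103.1 kHz.

103.1 kHz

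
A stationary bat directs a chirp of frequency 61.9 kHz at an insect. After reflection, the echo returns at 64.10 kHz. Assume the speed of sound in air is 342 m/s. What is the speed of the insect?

Double Doppler shift off a moving reflector: f₂ = f₀ · (v + u)/(v − u) (u > 0 toward emitter).
Rearranging, u = v · (f₂ − f₀)/(f₂ + f₀) = 342 × 2.20/126.00 ≈ 6.0 m/s.
So the insect is moving at 6.0 m/s toward the emitter.

6.0 m/s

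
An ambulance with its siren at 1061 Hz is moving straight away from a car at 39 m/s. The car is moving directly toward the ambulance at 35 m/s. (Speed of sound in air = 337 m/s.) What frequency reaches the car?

1050 Hz

General Doppler shift: f' = f · (v + v_o)/(v + v_s).
f' = 1061 × (337 + 35)/(337 + 39) = 1061 × 372/376 ≈ 1050 Hz.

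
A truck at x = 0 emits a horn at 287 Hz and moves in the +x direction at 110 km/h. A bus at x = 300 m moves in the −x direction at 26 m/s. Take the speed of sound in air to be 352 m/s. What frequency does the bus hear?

337 Hz

110 km/h = 30.56 m/s.
The observer lies on the +x side, so the source is heading toward the observer and the observer is heading toward the source.
Both move, so f' = f · (v + v_o)/(v − v_s).
f' = 287 × (352 + 26)/(352 − 30.56) = 287 × 378/321.44 ≈ 337 Hz.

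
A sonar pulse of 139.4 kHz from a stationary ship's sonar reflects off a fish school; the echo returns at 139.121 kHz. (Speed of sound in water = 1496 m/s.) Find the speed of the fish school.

Double Doppler shift off a moving reflector: f₂ = f₀ · (v + u)/(v − u) (u > 0 toward emitter).
Rearranging, u = v · (f₂ − f₀)/(f₂ + f₀) = 1496 × -0.279/278.521 ≈ -1.50 m/s.
So the fish school is moving at 1.50 m/s away from the emitter.

1.50 m/s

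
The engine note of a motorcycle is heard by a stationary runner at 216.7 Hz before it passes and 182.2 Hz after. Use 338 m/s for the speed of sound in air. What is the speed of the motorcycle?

29 m/s

f₁/f₂ = (v + v_s)/(v − v_s), so v_s = v · (f₁ − f₂)/(f₁ + f₂).
v_s = 338 × (216.7 − 182.2)/(216.7 + 182.2) = 338 × 34.5/398.9 ≈ 29 m/s.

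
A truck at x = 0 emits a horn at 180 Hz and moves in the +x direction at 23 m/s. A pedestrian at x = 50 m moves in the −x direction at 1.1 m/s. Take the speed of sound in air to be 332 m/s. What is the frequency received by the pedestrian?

194 Hz

The observer lies on the +x side, so the source is heading toward the observer and the observer is heading toward the source.
General Doppler shift: f' = f · (v + v_o)/(v − v_s).
f' = 180 × (332 + 1.1)/(332 − 23) = 180 × 333.1/309 ≈ 194 Hz.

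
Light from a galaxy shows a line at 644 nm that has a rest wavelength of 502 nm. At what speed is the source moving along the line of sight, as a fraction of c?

0.244

λ'/λ₀ = 1.2829 > 1 (redshift), so the source is receding.
λ'/λ₀ = √((1 + β)/(1 − β)) for a receding source ⇒ β = (r² − 1)/(r² + 1) with r = λ'/λ₀.
β = (1.6458 − 1)/(1.6458 + 1) ≈ 0.244.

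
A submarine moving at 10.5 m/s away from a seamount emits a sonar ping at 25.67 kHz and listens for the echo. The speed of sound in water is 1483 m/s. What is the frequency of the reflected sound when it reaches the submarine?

The seamount receives the sound from a moving source: f₁ = f₀ · v/(v + v_e) = 25.67 × 1483/1493.5 ≈ 25.5 kHz.
On the return leg the submarine is a moving observer: f₂ = f₁ · (v − v_e)/v = 25.5 × 1472.5/1483 ≈ 25.3 kHz.
Equivalently f₂ = f₀ · (v − v_e)/(v + v_e).

25.3 kHz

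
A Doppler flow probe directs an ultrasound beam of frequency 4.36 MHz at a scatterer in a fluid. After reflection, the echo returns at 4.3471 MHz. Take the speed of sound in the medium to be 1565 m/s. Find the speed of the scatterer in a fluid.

Double Doppler shift off a moving reflector: f₂ = f₀ · (v + u)/(v − u) (u > 0 toward emitter).
Rearranging, u = v · (f₂ − f₀)/(f₂ + f₀) = 1565 × -0.0129/8.7071 ≈ -2.32 m/s.
So the scatterer in a fluid is moving at 2.32 m/s away from the emitter.

2.32 m/s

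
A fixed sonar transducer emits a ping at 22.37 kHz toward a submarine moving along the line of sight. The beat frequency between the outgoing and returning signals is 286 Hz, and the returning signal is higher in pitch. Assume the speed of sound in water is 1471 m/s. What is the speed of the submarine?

Double Doppler shift off a moving reflector: f₂ = f₀ · (v + u)/(v − u) (u > 0 toward emitter).
Returning signal is higher, so f₂ = f₀ + Δf = 22370 + 286 = 22656 Hz.
Rearranging, u = v · (f₂ − f₀)/(f₂ + f₀) = 1471 × 286/45026 ≈ 9.3 m/s.
So the submarine is moving at 9.3 m/s toward the emitter.

9.3 m/s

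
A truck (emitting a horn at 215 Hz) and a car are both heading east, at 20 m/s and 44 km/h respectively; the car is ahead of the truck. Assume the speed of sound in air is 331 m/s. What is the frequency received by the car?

220 Hz

44 km/h = 12.22 m/s.
The car is ahead, so the truck is moving toward it while the car is moving away from the truck.
General Doppler shift: f' = f · (v − v_o)/(v − v_s).
f' = 215 × (331 − 12.22)/(331 − 20) = 215 × 318.78/311 ≈ 220 Hz.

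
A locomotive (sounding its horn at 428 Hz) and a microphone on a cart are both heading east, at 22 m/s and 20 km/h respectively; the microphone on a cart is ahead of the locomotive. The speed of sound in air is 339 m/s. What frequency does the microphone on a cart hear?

450 Hz

20 km/h = 5.556 m/s.
The microphone on a cart is ahead, so the locomotive is moving toward it while the microphone on a cart is moving away from the locomotive.
With source approaching and observer receding, f' = f · (v − v_o)/(v − v_s).
f' = 428 × (339 − 5.556)/(339 − 22) = 428 × 333.44/317 ≈ 450 Hz.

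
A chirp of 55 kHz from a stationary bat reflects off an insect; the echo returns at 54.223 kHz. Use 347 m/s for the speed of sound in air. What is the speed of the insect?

2.47 m/s

Double Doppler shift off a moving reflector: f₂ = f₀ · (v + u)/(v − u) (u > 0 toward emitter).
Rearranging, u = v · (f₂ − f₀)/(f₂ + f₀) = 347 × -0.777/109.223 ≈ -2.47 m/s.
So the insect is moving at 2.47 m/s away from the emitter.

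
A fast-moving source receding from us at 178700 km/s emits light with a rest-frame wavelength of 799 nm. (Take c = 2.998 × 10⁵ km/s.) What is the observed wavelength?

β = v/c = 178700/299800 = 0.5961.
Relativistic Doppler for wavelength: λ' = λ₀ · √((1 + β)/(1 − β)).
λ' = 799 × √(1.5961/0.4039) = 799 × 1.98778 ≈ 1588.2 nm.

1588.2 nm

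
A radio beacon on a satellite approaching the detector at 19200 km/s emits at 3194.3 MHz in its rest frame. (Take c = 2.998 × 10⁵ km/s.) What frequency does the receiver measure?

3405.9 MHz

β = v/c = 19200/299800 = 0.0640.
Relativistic Doppler for frequency: f' = f₀ · √((1 + β)/(1 − β)).
f' = 3194.3 × √(1.0640/0.9360) = 3194.3 × 1.06623 ≈ 3405.9 MHz.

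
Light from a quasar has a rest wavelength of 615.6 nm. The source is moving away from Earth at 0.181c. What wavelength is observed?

Relativistic Doppler for wavelength: λ' = λ₀ · √((1 + β)/(1 − β)).
λ' = 615.6 × √(1.1810/0.8190) = 615.6 × 1.20083 ≈ 739.2 nm.

739.2 nm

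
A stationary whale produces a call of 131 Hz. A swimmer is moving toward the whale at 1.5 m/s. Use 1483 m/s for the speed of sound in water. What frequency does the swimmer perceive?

Moving observer, stationary source: f' = f · (v + v_o)/v.
f' = 131 × (1483 + 1.5)/1483 = 131 × 1484.5/1483 ≈ 131 Hz.

131 Hz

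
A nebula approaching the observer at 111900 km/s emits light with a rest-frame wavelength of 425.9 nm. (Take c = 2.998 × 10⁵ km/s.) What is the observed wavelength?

287.7 nm

β = v/c = 111900/299800 = 0.3732.
Relativistic Doppler for wavelength: λ' = λ₀ · √((1 − β)/(1 + β)).
λ' = 425.9 × √(0.6268/1.3732) = 425.9 × 0.67557 ≈ 287.7 nm.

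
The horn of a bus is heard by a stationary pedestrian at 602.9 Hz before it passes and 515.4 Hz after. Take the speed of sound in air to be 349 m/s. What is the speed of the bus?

27 m/s

f₁/f₂ = (v + v_s)/(v − v_s), so v_s = v · (f₁ − f₂)/(f₁ + f₂).
v_s = 349 × (602.9 − 515.4)/(602.9 + 515.4) = 349 × 87.5/1118.3 ≈ 27 m/s.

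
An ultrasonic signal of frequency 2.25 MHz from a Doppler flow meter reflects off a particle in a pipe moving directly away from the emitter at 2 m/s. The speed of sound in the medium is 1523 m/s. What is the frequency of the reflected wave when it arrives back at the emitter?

2.244 MHz

The particle in a pipe first receives the wave as a moving observer: f₁ = f₀ · (v − u)/v = 2.25 × (1523 − 2)/1523 ≈ 2.247 MHz.
The reflection then acts as a moving source: f₂ = f₁ · v/(v + u) ≈ 2.244 MHz.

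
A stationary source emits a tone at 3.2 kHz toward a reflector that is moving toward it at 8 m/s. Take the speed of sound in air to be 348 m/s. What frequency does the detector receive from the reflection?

At the reflector (a moving observer), f₁ = f₀ · (v + u)/v = 3.2 × 356/348 ≈ 3.27 kHz.
The reflection then acts as a moving source: f₂ = f₁ · v/(v − u) ≈ 3.35 kHz.
Equivalently f₂ = f₀ · (v + u)/(v − u).

3.35 kHz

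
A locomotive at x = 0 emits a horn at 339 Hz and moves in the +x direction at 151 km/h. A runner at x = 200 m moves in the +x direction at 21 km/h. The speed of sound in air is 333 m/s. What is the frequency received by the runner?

151 km/h = 41.94 m/s; 21 km/h = 5.833 m/s.
The observer lies on the +x side, so the source is heading toward the observer and the observer is heading away from the source.
Both move, so f' = f · (v − v_o)/(v − v_s).
f' = 339 × (333 − 5.833)/(333 − 41.94) = 339 × 327.17/291.06 ≈ 381 Hz.

381 Hz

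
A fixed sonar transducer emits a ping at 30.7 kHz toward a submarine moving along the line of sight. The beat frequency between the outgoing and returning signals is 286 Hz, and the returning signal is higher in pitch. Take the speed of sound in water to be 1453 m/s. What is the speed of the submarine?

Double Doppler shift off a moving reflector: f₂ = f₀ · (v + u)/(v − u) (u > 0 toward emitter).
Returning signal is higher, so f₂ = f₀ + Δf = 30700 + 286 = 30986 Hz.
Rearranging, u = v · (f₂ − f₀)/(f₂ + f₀) = 1453 × 286/61686 ≈ 6.7 m/s.
So the submarine is moving at 6.7 m/s toward the emitter.

6.7 m/s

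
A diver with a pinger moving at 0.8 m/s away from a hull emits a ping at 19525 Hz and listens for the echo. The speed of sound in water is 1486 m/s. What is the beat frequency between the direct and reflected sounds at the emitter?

21.0 Hz

The hull receives the sound from a moving source: f₁ = f₀ · v/(v + v_e) = 19525 × 1486/1486.8 ≈ 19514.5 Hz.
On the return leg the diver with a pinger is a moving observer: f₂ = f₁ · (v − v_e)/v = 19514.5 × 1485.2/1486 ≈ 19504.0 Hz.
Equivalently f₂ = f₀ · (v − v_e)/(v + v_e).
Beat against the emitted tone: |f₂ − f₀| = 2v_e·f₀/(v + v_e) = 2 × 0.8 × 19525/1486.8 ≈ 21.0 Hz.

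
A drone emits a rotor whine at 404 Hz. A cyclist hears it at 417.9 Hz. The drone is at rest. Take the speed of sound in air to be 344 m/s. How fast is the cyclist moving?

11.8 m/s

f' > f, so the cyclist is approaching.
f' = f · (v + v_o)/v ⇒ v_o = v · |f'/f − 1|.
v_o = 344 × |417.9/404 − 1| = 344 × 0.03441 ≈ 11.8 m/s.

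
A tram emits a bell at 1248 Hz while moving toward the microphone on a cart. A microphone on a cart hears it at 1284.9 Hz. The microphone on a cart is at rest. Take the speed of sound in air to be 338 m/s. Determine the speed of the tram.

9.7 m/s

f' = f · v/(v − v_s) ⇒ v_s = v · |1 − f/f'|.
v_s = 338 × |1 − 1248/1284.9| = 338 × 0.02872 ≈ 9.7 m/s.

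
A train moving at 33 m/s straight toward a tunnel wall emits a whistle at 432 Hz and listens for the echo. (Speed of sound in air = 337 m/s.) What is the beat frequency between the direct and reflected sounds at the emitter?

94 Hz

The tunnel wall receives the sound from a moving source: f₁ = f₀ · v/(v − v_e) = 432 × 337/304 ≈ 478.9 Hz.
On the return leg the train is a moving observer: f₂ = f₁ · (v + v_e)/v = 478.9 × 370/337 ≈ 525.8 Hz.
Beat against the emitted tone: |f₂ − f₀| = 2v_e·f₀/(v − v_e) = 2 × 33 × 432/304 ≈ 94 Hz.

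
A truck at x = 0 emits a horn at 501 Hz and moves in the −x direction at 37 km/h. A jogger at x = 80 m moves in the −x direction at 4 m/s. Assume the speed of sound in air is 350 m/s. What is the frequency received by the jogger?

492 Hz

37 km/h = 10.28 m/s.
The observer lies on the +x side, so the source is heading away from the observer and the observer is heading toward the source.
General Doppler shift: f' = f · (v + v_o)/(v + v_s).
f' = 501 × (350 + 4)/(350 + 10.28) = 501 × 354/360.28 ≈ 492 Hz.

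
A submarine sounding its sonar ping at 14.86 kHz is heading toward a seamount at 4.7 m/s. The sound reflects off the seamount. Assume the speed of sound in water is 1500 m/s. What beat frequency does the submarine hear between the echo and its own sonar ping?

93 Hz

The seamount receives the sound from a moving source: f₁ = f₀ · v/(v − v_e) = 14.86 × 1500/1495.3 ≈ 14.9067 kHz.
On the return leg the submarine is a moving observer: f₂ = f₁ · (v + v_e)/v = 14.9067 × 1504.7/1500 ≈ 14.9534 kHz.
Equivalently f₂ = f₀ · (v + v_e)/(v − v_e).
Beat against the emitted tone (with f₀ = 14860 Hz): |f₂ − f₀| = 2v_e·f₀/(v − v_e) = 2 × 4.7 × 14860/1495.3 ≈ 93 Hz.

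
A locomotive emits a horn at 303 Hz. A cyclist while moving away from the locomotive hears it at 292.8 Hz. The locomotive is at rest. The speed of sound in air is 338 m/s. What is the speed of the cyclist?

11.4 m/s

f' = f · (v − v_o)/v ⇒ v_o = v · |f'/f − 1|.
v_o = 338 × |292.8/303 − 1| = 338 × 0.03366 ≈ 11.4 m/s.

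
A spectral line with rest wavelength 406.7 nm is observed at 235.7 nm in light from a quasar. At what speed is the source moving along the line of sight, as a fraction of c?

λ'/λ₀ = 0.5795 < 1 (blueshift), so the source is approaching.
λ'/λ₀ = √((1 − β)/(1 + β)) for an approaching source ⇒ β = (1 − r²)/(1 + r²) with r = λ'/λ₀.
β = (1 − 0.3359)/(1 + 0.3359) ≈ 0.497.

0.497c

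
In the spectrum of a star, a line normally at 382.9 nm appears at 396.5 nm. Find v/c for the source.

λ'/λ₀ = 1.0355 > 1 (redshift), so the source is receding.
λ'/λ₀ = √((1 + β)/(1 − β)) for a receding source ⇒ β = (r² − 1)/(r² + 1) with r = λ'/λ₀.
β = (1.0723 − 1)/(1.0723 + 1) ≈ 0.035.

0.035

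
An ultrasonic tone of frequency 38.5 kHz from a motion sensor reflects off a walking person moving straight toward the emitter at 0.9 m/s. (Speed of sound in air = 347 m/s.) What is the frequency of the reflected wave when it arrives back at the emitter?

38.7 kHz

At the walking person (a moving observer), f₁ = f₀ · (v + u)/v = 38.5 × 347.9/347 ≈ 38.6 kHz.
On reflection it acts as a source moving toward the stationary detector: f₂ = f₁ · v/(v − u) = 38.6 × 347/346.1 ≈ 38.7 kHz.
Equivalently f₂ = f₀ · (v + u)/(v − u).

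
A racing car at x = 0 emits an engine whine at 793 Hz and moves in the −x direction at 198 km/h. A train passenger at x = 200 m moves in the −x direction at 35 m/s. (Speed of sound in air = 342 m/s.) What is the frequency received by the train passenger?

753 Hz

198 km/h = 55 m/s.
The observer lies on the +x side, so the source is heading away from the observer and the observer is heading toward the source.
Both move, so f' = f · (v + v_o)/(v + v_s).
f' = 793 × (342 + 35)/(342 + 55) = 793 × 377/397 ≈ 753 Hz.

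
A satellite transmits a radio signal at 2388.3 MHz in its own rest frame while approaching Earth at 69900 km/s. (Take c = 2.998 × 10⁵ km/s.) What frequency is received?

β = v/c = 69900/299800 = 0.2332.
Relativistic Doppler for frequency: f' = f₀ · √((1 + β)/(1 − β)).
f' = 2388.3 × √(1.2332/0.7668) = 2388.3 × 1.26811 ≈ 3028.6 MHz.

3028.6 MHz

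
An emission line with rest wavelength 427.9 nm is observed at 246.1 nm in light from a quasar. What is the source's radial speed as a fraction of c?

0.503

λ'/λ₀ = 0.5751 < 1 (blueshift), so the source is approaching.
λ'/λ₀ = √((1 − β)/(1 + β)) for an approaching source ⇒ β = (1 − r²)/(1 + r²) with r = λ'/λ₀.
β = (1 − 0.3308)/(1 + 0.3308) ≈ 0.503.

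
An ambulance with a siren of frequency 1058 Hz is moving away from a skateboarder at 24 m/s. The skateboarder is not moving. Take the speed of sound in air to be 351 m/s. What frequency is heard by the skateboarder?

990 Hz

Only the source moves, away from the listener, so f' = f · v/(v + v_s).
f' = 1058 × 351/(351 + 24) = 1058 × 351/375 ≈ 990 Hz.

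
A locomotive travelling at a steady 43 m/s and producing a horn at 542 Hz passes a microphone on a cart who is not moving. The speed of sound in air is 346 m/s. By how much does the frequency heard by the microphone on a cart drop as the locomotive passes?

Approaching: f₁ = f · v/(v − v_s) = 542 × 346/303 ≈ 619 Hz.
Receding: f₂ = f · v/(v + v_s) = 542 × 346/389 ≈ 482 Hz.
Drop: f₁ − f₂ = 2f·v·v_s/(v² − v_s²) = 2 × 542 × 346 × 43/(346² − 43²) ≈ 137 Hz.

137 Hz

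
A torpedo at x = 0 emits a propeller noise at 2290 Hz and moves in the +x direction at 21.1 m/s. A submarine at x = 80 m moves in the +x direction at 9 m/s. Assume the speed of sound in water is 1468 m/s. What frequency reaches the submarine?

The observer lies on the +x side, so the source is heading toward the observer and the observer is heading away from the source.
Both move, so f' = f · (v − v_o)/(v − v_s).
f' = 2290 × (1468 − 9)/(1468 − 21.1) = 2290 × 1459/1446.9 ≈ 2309 Hz.

2309 Hz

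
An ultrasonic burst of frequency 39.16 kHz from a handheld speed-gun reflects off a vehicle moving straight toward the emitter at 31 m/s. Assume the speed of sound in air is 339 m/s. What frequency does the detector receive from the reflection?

47.0 kHz

At the vehicle (a moving observer), f₁ = f₀ · (v + u)/v = 39.16 × 370/339 ≈ 42.7 kHz.
The reflection then acts as a moving source: f₂ = f₁ · v/(v − u) ≈ 47.0 kHz.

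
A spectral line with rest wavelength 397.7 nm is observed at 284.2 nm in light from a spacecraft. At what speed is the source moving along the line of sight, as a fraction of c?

λ'/λ₀ = 0.7146 < 1 (blueshift), so the source is approaching.
λ'/λ₀ = √((1 − β)/(1 + β)) for an approaching source ⇒ β = (1 − r²)/(1 + r²) with r = λ'/λ₀.
β = (1 − 0.5107)/(1 + 0.5107) ≈ 0.324.

0.324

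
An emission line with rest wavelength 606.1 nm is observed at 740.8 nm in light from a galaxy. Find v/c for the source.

0.198c

λ'/λ₀ = 1.2222 > 1 (redshift), so the source is receding.
λ'/λ₀ = √((1 + β)/(1 − β)) for a receding source ⇒ β = (r² − 1)/(r² + 1) with r = λ'/λ₀.
β = (1.4939 − 1)/(1.4939 + 1) ≈ 0.198.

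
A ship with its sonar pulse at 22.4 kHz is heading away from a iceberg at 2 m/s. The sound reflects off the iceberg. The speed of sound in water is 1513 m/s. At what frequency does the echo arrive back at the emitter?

22.3 kHz

The iceberg receives the sound from a moving source: f₁ = f₀ · v/(v + v_e) = 22.4 × 1513/1515 ≈ 22.4 kHz.
On the return leg the ship is a moving observer: f₂ = f₁ · (v − v_e)/v = 22.4 × 1511/1513 ≈ 22.3 kHz.
Equivalently f₂ = f₀ · (v − v_e)/(v + v_e).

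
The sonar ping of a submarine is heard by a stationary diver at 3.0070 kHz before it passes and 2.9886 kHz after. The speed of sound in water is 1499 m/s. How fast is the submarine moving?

f₁/f₂ = (v + v_s)/(v − v_s), so v_s = v · (f₁ − f₂)/(f₁ + f₂).
v_s = 1499 × (3.0070 − 2.9886)/(3.0070 + 2.9886) = 1499 × 0.0184/5.9956 ≈ 4.6 m/s.

4.6 m/s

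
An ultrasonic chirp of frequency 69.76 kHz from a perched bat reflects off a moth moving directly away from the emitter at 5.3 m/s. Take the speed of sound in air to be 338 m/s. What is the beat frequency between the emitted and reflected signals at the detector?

The moth first receives the wave as a moving observer: f₁ = f₀ · (v − u)/v = 69.76 × (338 − 5.3)/338 ≈ 68.67 kHz.
The reflection then acts as a moving source: f₂ = f₁ · v/(v + u) ≈ 67.61 kHz.
Beat frequency (with f₀ = 69760 Hz): |f₂ − f₀| = 2u·f₀/(v + u) = 2 × 5.3 × 69760/343.3 ≈ 2154 Hz.

2154 Hz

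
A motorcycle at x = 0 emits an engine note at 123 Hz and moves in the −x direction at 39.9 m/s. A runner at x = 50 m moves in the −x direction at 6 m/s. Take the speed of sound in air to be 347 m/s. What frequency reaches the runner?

The observer lies on the +x side, so the source is heading away from the observer and the observer is heading toward the source.
With source receding and observer approaching, f' = f · (v + v_o)/(v + v_s).
f' = 123 × (347 + 6)/(347 + 39.9) = 123 × 353/386.9 ≈ 112 Hz.

112 Hz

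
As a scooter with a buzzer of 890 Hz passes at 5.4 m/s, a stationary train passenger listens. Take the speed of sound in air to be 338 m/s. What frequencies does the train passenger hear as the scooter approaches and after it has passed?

Approaching: f₁ = f · v/(v − v_s) = 890 × 338/332.6 ≈ 904 Hz.
Receding: f₂ = f · v/(v + v_s) = 890 × 338/343.4 ≈ 876 Hz.

904 Hz approaching; 876 Hz receding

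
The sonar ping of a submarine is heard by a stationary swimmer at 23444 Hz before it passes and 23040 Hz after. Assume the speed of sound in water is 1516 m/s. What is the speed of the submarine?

f₁/f₂ = (v + v_s)/(v − v_s), so v_s = v · (f₁ − f₂)/(f₁ + f₂).
v_s = 1516 × (23444 − 23040)/(23444 + 23040) = 1516 × 404/46484 ≈ 13.2 m/s.

13.2 m/s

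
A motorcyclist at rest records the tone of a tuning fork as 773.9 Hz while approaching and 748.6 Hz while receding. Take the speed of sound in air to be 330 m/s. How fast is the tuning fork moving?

f₁/f₂ = (v + v_s)/(v − v_s), so v_s = v · (f₁ − f₂)/(f₁ + f₂).
v_s = 330 × (773.9 − 748.6)/(773.9 + 748.6) = 330 × 25.3/1522.5 ≈ 5.5 m/s.

5.5 m/s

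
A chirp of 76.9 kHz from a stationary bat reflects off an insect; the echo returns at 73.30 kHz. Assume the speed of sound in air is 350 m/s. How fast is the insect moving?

Double Doppler shift off a moving reflector: f₂ = f₀ · (v + u)/(v − u) (u > 0 toward emitter).
Rearranging, u = v · (f₂ − f₀)/(f₂ + f₀) = 350 × -3.60/150.20 ≈ -8.4 m/s.
So the insect is moving at 8.4 m/s away from the emitter.

8.4 m/s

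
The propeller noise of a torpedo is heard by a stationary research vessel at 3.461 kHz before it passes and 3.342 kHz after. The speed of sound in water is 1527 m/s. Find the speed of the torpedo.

f₁/f₂ = (v + v_s)/(v − v_s), so v_s = v · (f₁ − f₂)/(f₁ + f₂).
v_s = 1527 × (3.461 − 3.342)/(3.461 + 3.342) = 1527 × 0.119/6.803 ≈ 27 m/s.

27 m/s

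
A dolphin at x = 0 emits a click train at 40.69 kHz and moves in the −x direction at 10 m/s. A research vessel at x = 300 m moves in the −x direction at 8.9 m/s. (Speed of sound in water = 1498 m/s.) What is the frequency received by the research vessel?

The observer lies on the +x side, so the source is heading away from the observer and the observer is heading toward the source.
General Doppler shift: f' = f · (v + v_o)/(v + v_s).
f' = 40.69 × (1498 + 8.9)/(1498 + 10) = 40.69 × 1506.9/1508 ≈ 40.7 kHz.

40.7 kHz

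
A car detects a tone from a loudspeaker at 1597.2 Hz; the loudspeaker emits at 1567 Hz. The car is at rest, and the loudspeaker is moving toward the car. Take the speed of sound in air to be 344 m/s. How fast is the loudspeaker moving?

6.5 m/s

f' = f · v/(v − v_s) ⇒ v_s = v · |1 − f/f'|.
v_s = 344 × |1 − 1567/1597.2| = 344 × 0.01891 ≈ 6.5 m/s.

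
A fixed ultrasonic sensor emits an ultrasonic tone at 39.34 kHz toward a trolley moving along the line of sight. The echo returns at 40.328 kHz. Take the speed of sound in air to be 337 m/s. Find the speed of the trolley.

Double Doppler shift off a moving reflector: f₂ = f₀ · (v + u)/(v − u) (u > 0 toward emitter).
Rearranging, u = v · (f₂ − f₀)/(f₂ + f₀) = 337 × 0.988/79.668 ≈ 4.2 m/s.
So the trolley is moving at 4.2 m/s toward the emitter.

4.2 m/s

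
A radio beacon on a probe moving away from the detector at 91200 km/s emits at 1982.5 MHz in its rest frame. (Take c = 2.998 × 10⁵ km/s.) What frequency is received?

β = v/c = 91200/299800 = 0.3042.
Relativistic Doppler for frequency: f' = f₀ · √((1 − β)/(1 + β)).
f' = 1982.5 × √(0.6958/1.3042) = 1982.5 × 0.73041 ≈ 1448.0 MHz.

1448.0 MHz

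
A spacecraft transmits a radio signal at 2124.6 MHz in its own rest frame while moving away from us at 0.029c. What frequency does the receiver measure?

2063.9 MHz

Relativistic Doppler for frequency: f' = f₀ · √((1 − β)/(1 + β)).
f' = 2124.6 × √(0.9710/1.0290) = 2124.6 × 0.97141 ≈ 2063.9 MHz.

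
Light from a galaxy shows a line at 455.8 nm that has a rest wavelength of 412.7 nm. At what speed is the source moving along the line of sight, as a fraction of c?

0.099c

λ'/λ₀ = 1.1044 > 1 (redshift), so the source is receding.
λ'/λ₀ = √((1 + β)/(1 − β)) for a receding source ⇒ β = (r² − 1)/(r² + 1) with r = λ'/λ₀.
β = (1.2198 − 1)/(1.2198 + 1) ≈ 0.099.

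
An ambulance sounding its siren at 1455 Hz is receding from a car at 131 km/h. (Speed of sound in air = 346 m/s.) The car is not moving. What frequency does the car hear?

1317 Hz

131 km/h = 36.39 m/s.
With the source moving away from a stationary observer, f' = f · v/(v + v_s).
f' = 1455 × 346/(346 + 36.39) = 1455 × 346/382.4 ≈ 1317 Hz.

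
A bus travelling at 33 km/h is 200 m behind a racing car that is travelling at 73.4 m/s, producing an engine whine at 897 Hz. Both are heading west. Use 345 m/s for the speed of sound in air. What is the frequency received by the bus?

33 km/h = 9.167 m/s.
The bus is behind, so the racing car is moving away from it while the bus is moving toward the racing car.
Both move, so f' = f · (v + v_o)/(v + v_s).
f' = 897 × (345 + 9.167)/(345 + 73.4) = 897 × 354.17/418.4 ≈ 759 Hz.

759 Hz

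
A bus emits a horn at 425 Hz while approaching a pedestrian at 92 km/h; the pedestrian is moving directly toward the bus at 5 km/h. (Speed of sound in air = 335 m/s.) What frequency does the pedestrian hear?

92 km/h = 25.56 m/s; 5 km/h = 1.389 m/s.
General Doppler shift: f' = f · (v + v_o)/(v − v_s).
f' = 425 × (335 + 1.389)/(335 − 25.56) = 425 × 336.39/309.44 ≈ 462 Hz.

462 Hz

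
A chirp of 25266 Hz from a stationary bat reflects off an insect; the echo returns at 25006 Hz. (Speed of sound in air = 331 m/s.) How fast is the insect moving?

Double Doppler shift off a moving reflector: f₂ = f₀ · (v + u)/(v − u) (u > 0 toward emitter).
Rearranging, u = v · (f₂ − f₀)/(f₂ + f₀) = 331 × -260/50272 ≈ -1.71 m/s.
So the insect is moving at 1.71 m/s away from the emitter.

1.71 m/s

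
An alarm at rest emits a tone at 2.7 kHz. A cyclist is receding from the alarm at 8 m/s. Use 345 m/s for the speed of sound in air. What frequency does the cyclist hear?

2.64 kHz

Moving observer, stationary source: f' = f · (v − v_o)/v.
f' = 2.7 × (345 − 8)/345 = 2.7 × 337/345 ≈ 2.64 kHz.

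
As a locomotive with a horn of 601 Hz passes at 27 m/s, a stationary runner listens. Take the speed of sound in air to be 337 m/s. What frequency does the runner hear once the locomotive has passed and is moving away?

Receding: f₂ = f · v/(v + v_s) = 601 × 337/364 ≈ 556 Hz.

556 Hz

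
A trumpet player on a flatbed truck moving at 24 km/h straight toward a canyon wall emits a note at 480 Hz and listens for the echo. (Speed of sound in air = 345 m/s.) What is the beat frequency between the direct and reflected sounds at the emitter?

18.9 Hz

24 km/h = 6.667 m/s.
The canyon wall receives the sound from a moving source: f₁ = f₀ · v/(v − v_e) = 480 × 345/338.33 ≈ 489.46 Hz.
On the return leg the trumpet player on a flatbed truck is a moving observer: f₂ = f₁ · (v + v_e)/v = 489.46 × 351.67/345 ≈ 498.92 Hz.
Beat against the emitted tone: |f₂ − f₀| = 2v_e·f₀/(v − v_e) = 2 × 6.667 × 480/338.33 ≈ 18.9 Hz.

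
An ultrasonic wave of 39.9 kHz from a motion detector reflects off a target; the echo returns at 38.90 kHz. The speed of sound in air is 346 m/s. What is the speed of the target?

4.4 m/s

Double Doppler shift off a moving reflector: f₂ = f₀ · (v + u)/(v − u) (u > 0 toward emitter).
Rearranging, u = v · (f₂ − f₀)/(f₂ + f₀) = 346 × -1.00/78.80 ≈ -4.4 m/s.
So the target is moving at 4.4 m/s away from the emitter.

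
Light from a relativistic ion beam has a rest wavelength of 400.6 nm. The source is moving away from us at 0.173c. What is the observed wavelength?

Relativistic Doppler for wavelength: λ' = λ₀ · √((1 + β)/(1 − β)).
λ' = 400.6 × √(1.1730/0.8270) = 400.6 × 1.19096 ≈ 477.1 nm.

477.1 nm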